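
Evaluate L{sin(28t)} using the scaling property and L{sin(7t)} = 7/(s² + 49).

Using L{f(at)} = (1/a)F(s/a) with a=4: L{sin(28t)} = (1/4) · 7/((s/4)² + 49) = (1/4) · 7·16/(s² + 784) = 28/(s² + 784)

Final answer: 28/(s² + 784)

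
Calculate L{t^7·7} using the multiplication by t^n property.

L{7} = 7/s. d^1/ds^1[1/s] = -1/s². d^2/ds^2[1/s] = 2/s^3. d^3/ds^3[1/s] = -6/s^4. d^4/ds^4[1/s] = 24/s^5. d^5/ds^5[1/s] = -120/s^6. d^6/ds^6[1/s] = 720/s^7. d^7/ds^7[1/s] = -5040/s^8. So L{t^7} = (-1)^{7}·-5040/s^8 = 5040/s^8. Then L{t^7·7} = 7·5040/s^8 = 35280/s^8

Final answer: 35280/s^8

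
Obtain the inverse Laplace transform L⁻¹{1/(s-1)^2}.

L⁻¹{n!/(s-a)^(n+1)} = t^n·e^(at), so L⁻¹{1/(s-1)^2} = t·e^t

Final answer: t·e^t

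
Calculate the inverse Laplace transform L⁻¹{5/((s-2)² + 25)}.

Using frequency shift, L⁻¹{5/((s-2)² + 25)} = e^(2t)·sin(5t)

Final answer: e^(2t)·sin(5t)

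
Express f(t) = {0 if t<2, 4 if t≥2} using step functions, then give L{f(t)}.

f(t) = 4·u(t-2). L{u(t-2)} = e^(-2s)/s, so L{f(t)} = 4·e^(-2s)/s

Final answer: 4·e^(-2s)/s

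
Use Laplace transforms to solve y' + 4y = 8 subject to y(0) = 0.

sY + 4Y = 8/s. Y = 8/(s(s+4)). Partial fractions: Y = 2/s - 2/(s+4)

Final answer: y(t) = 2(1 - e^(-4t))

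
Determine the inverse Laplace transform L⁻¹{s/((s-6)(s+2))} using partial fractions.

Using partial fractions, f(t) = (6e^(6t) + 2e^(-2t))/8

Final answer: (6e^(6t) + 2e^(-2t))/8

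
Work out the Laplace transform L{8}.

L{8} = 8 · L{1} = 8/s

Final answer: 8/s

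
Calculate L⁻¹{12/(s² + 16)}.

This is the form c·a/(s² + a²) with a = 4, c = 3. L⁻¹ = 3·sin(4t)

Final answer: 3·sin(4t)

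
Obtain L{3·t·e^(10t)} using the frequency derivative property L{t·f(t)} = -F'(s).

L{e^(10t)} = 1/(s-10). By frequency derivative: L{t·e^(10t)} = -d/ds[1/(s-10)] = -(-1)/(s-10)² = 1/(s-10)². Then L{3·t·e^(10t)} = 3·1/(s-10)² = 3/(s-10)²

Final answer: 3/(s-10)²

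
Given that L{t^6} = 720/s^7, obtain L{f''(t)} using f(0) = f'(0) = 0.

L{f''(t)} = s²F(s) - sf(0) - f'(0) = s²·720/s^7 - 0 - 0 = 720/s^5

Final answer: 720/s^5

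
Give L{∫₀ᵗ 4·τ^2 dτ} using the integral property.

L{∫₀ᵗ f(τ)dτ} = F(s)/s with f(t) = 4t^2. F(s) = 8/s^3, so L{∫₀ᵗ 4·τ^2 dτ} = (8/s^3)/s = 8/s^4. (Check: ∫₀ᵗ 4·τ^2 dτ = 4t^3/3.)

Final answer: 8/s^4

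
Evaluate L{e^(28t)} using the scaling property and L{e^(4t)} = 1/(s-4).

Using L{f(at)} = (1/a)F(s/a) with a=7 and f(t) = e^(4t): L{e^(28t)} = (1/7) · 1/((s/7)-4) = (1/7) · 7/(s-28) = 1/(s-28)

Final answer: 1/(s-28)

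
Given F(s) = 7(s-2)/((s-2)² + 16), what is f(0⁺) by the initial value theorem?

f(0⁺) = lim_{s→∞} sF(s) = lim_{s→∞} 7s(s-2)/((s-2)² + 16) = 7

Final answer: 7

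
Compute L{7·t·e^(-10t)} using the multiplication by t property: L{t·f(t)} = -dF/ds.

Using L{t^n·e^(at)} = n!/(s-a)^(n+1), L{t·e^(-10t)} = 1/(s+10)^2, so L{7·t·e^(-10t)} = 7·1/(s+10)^2 = 7/(s+10)^2

Final answer: 7/(s+10)^2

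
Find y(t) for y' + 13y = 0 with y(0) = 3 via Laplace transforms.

L{y'} + 13L{y} = 0. sY - 3 + 13Y = 0. Y(s+13) = 3. Y = 3/(s+13)

Final answer: y(t) = 3e^(-13t)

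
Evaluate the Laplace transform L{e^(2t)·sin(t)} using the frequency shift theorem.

Frequency shift: L{e^(at)f(t)} = F(s-a). L{e^(2t)·sin(t)} = 1/((s-2)² + 1)

Final answer: 1/((s-2)² + 1)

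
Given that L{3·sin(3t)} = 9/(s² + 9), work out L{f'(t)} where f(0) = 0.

L{f'(t)} = s·F(s) - f(0) = s·9/(s² + 9) - 0 = 9s/(s² + 9)

Final answer: 9s/(s² + 9)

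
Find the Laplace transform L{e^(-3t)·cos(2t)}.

L{e^(at)·cos(ωt)} = (s-a)/((s-a)² + ω²), so L{e^(-3t)·cos(2t)} = (s+3)/((s+3)² + 4)

Final answer: (s+3)/((s+3)² + 4)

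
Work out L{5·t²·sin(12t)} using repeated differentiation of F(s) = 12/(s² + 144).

F(s) = 12/(s² + 144). F'(s) = -24s/(s² + 144)². F''(s) = -24(144 - 3s²)/(s² + 144)³ = (72s² - 3456)/(s² + 144)³. So L{t²·sin(12t)} = (-1)² F''(s) = (72s² - 3456)/(s² + 144)³. Then L{5·t²·sin(12t)} = 5·(72s² - 3456)/(s² + 144)³ = (360s² - 17280)/(s² + 144)³

Final answer: (360s² - 17280)/(s² + 144)³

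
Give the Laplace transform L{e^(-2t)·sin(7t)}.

L{e^(at)·sin(ωt)} = ω/((s-a)² + ω²), so L{e^(-2t)·sin(7t)} = 7/((s+2)² + 49)

Final answer: 7/((s+2)² + 49)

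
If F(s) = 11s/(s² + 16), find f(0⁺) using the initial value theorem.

f(0⁺) = lim_{s→∞} s·11s/(s² + 16) = lim_{s→∞} 11s²/(s² + 16) = 11

Final answer: 11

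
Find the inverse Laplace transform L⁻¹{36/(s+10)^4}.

L⁻¹{n!/(s-a)^(n+1)} = t^n·e^(at) with n=3, a=-10. So L⁻¹{6/(s+10)^4} = t^3·e^(-10t), and L⁻¹{36/(s+10)^4} = (36/6)·t^3·e^(-10t) = 6·t^3·e^(-10t)

Final answer: 6·t^3·e^(-10t)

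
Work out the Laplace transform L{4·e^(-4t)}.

L{e^(at)} = 1/(s-a), so L{e^(-4t)} = 1/(s+4). Then L{4·e^(-4t)} = 4/(s+4)

Final answer: 4/(s+4)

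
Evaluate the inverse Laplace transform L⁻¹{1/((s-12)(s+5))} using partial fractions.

Decompose: A/(s-12) + B/(s+5). A = 1/17, B = -1/17. f(t) = (e^(12t) - e^(-5t))/17

Final answer: (e^(12t) - e^(-5t))/17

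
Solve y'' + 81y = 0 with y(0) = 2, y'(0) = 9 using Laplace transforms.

L{y''} + 81L{y} = 0. s²Y - 2s - 9 + 81Y = 0. Y(s² + 81) = 2s + 9. Y = (2s + 9)/(s² + 81). Inverting: y(t) = 2cos(9t) + sin(9t)

Final answer: y(t) = 2cos(9t) + sin(9t)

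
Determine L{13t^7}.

L{t^n} = n!/s^(n+1). So L{13t^7} = 13·7!/s^8 = 65520/s^8

Final answer: 65520/s^8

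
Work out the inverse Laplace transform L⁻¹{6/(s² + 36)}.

L⁻¹{6/(s² + 36)} = sin(6t)

Final answer: sin(6t)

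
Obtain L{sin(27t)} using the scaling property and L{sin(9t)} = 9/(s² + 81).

Using L{f(at)} = (1/a)F(s/a) with a=3: L{sin(27t)} = (1/3) · 9/((s/3)² + 81) = (1/3) · 9·9/(s² + 729) = 27/(s² + 729)

Final answer: 27/(s² + 729)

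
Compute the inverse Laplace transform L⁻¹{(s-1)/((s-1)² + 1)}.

Using frequency shift, L⁻¹{(s-1)/((s-1)² + 1)} = e^t·cos(t)

Final answer: e^t·cos(t)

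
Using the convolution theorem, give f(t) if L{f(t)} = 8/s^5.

8/s^5 = (8/s)·(1/s^4) = L{8}·L{t^3/6}. By convolution, f(t) = 8*t^3/6 = ∫₀ᵗ 8·τ^3/6 dτ = 8·t^4/24

Final answer: 8·t^4/24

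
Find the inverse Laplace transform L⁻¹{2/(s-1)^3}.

L⁻¹{n!/(s-a)^(n+1)} = t^n·e^(at), so L⁻¹{2/(s-1)^3} = t^2·e^t

Final answer: t^2·e^t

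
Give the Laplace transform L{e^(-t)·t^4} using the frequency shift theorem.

L{e^(at)·t^n} = n!/(s-a)^(n+1), so L{e^(-t)·t^4} = 24/(s+1)^5

Final answer: 24/(s+1)^5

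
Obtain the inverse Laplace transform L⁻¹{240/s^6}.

L⁻¹{n!/s^(n+1)} = t^n with n=5. So L⁻¹{120/s^6} = t^5, and L⁻¹{240/s^6} = (240/120)·t^5 = 2·t^5

Final answer: 2·t^5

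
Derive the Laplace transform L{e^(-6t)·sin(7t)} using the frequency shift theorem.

Frequency shift: L{e^(at)f(t)} = F(s-a). L{e^(-6t)·sin(7t)} = 7/((s+6)² + 49)

Final answer: 7/((s+6)² + 49)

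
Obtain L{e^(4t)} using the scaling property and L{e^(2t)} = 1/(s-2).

Using L{f(at)} = (1/a)F(s/a) with a=2 and f(t) = e^(2t): L{e^(4t)} = (1/2) · 1/((s/2)-2) = (1/2) · 2/(s-4) = 1/(s-4)

Final answer: 1/(s-4)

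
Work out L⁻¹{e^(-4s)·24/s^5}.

L⁻¹{24/s^5} = t^4. By the time shift theorem, L⁻¹{e^(-as)F(s)} = u(t-a)f(t-a) with a=4, so L⁻¹{e^(-4s)·24/s^5} = u(t-4)·(t-4)^4

Final answer: u(t-4)·(t-4)^4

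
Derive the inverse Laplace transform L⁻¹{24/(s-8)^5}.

L⁻¹{n!/(s-a)^(n+1)} = t^n·e^(at), so L⁻¹{24/(s-8)^5} = t^4·e^(8t)

Final answer: t^4·e^(8t)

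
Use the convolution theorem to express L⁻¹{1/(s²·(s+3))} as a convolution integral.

1/(s²·(s+3)) = (1/s^2)·(1/(s+3)) = L{t}·L{e^(-3t)}. So f(t) = t*e^(-3t) = ∫₀ᵗ τ·e^(-3(t-τ)) dτ

Final answer: ∫₀ᵗ τ·e^(-3(t-τ)) dτ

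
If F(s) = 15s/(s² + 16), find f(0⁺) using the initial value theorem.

f(0⁺) = lim_{s→∞} s·15s/(s² + 16) = lim_{s→∞} 15s²/(s² + 16) = 15

Final answer: 15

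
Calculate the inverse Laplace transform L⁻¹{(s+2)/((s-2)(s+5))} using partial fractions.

Using partial fractions, f(t) = (4e^(2t) + 3e^(-5t))/7

Final answer: (4e^(2t) + 3e^(-5t))/7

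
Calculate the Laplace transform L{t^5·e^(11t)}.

L{t^n·e^(at)} = n!/(s-a)^(n+1), so L{t^5·e^(11t)} = 120/(s-11)^6

Final answer: 120/(s-11)^6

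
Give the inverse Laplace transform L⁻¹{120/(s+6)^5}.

L⁻¹{n!/(s-a)^(n+1)} = t^n·e^(at) with n=4, a=-6. So L⁻¹{24/(s+6)^5} = t^4·e^(-6t), and L⁻¹{120/(s+6)^5} = (120/24)·t^4·e^(-6t) = 5·t^4·e^(-6t)

Final answer: 5·t^4·e^(-6t)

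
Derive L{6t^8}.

L{t^n} = n!/s^(n+1). So L{6t^8} = 6·8!/s^9 = 241920/s^9

Final answer: 241920/s^9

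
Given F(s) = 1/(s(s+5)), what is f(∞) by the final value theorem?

f(∞) = lim_{s→0} s·1/(s(s+5)) = lim_{s→0} 1/(s+5) = 1/5 = 1/5

Final answer: 1/5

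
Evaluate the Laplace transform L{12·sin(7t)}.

L{sin(ωt)} = ω/(s² + ω²), so L{sin(7t)} = 7/(s² + 49). Then L{12·sin(7t)} = 12·7/(s² + 49) = 84/(s² + 49)

Final answer: 84/(s² + 49)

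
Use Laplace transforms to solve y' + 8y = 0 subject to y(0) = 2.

L{y'} + 8L{y} = 0. sY - 2 + 8Y = 0. Y(s+8) = 2. Y = 2/(s+8)

Final answer: y(t) = 2e^(-8t)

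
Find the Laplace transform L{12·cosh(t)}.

L{cosh(ωt)} = s/(s² - ω²), so L{cosh(t)} = s/(s² - 1). Then L{12·cosh(t)} = 12·s/(s² - 1) = 12s/(s² - 1)

Final answer: 12s/(s² - 1)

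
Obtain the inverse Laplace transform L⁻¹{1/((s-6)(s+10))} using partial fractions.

Decompose: A/(s-6) + B/(s+10). A = 1/16, B = -1/16. f(t) = (e^(6t) - e^(-10t))/16

Final answer: (e^(6t) - e^(-10t))/16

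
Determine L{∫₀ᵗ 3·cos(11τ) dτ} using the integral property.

L{∫₀ᵗ f(τ)dτ} = F(s)/s with F(s) = 3s/(s² + 121), so the result is (3s/(s² + 121))/s = 3/(s² + 121)

Final answer: 3/(s² + 121)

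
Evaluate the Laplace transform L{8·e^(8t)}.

L{e^(at)} = 1/(s-a), so L{e^(8t)} = 1/(s-8). Then L{8·e^(8t)} = 8/(s-8)

Final answer: 8/(s-8)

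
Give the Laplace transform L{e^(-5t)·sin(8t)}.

L{e^(at)·sin(ωt)} = ω/((s-a)² + ω²), so L{e^(-5t)·sin(8t)} = 8/((s+5)² + 64)

Final answer: 8/((s+5)² + 64)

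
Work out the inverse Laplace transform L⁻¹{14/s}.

L⁻¹{c/s} = c, so L⁻¹{14/s} = 14

Final answer: 14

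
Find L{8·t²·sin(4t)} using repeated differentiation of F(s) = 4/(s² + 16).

F(s) = 4/(s² + 16). F'(s) = -8s/(s² + 16)². F''(s) = -8(16 - 3s²)/(s² + 16)³ = (24s² - 128)/(s² + 16)³. So L{t²·sin(4t)} = (-1)² F''(s) = (24s² - 128)/(s² + 16)³. Then L{8·t²·sin(4t)} = 8·(24s² - 128)/(s² + 16)³ = (192s² - 1024)/(s² + 16)³

Final answer: (192s² - 1024)/(s² + 16)³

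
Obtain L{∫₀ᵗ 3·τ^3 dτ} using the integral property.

L{∫₀ᵗ f(τ)dτ} = F(s)/s with f(t) = 3t^3. F(s) = 18/s^4, so L{∫₀ᵗ 3·τ^3 dτ} = (18/s^4)/s = 18/s^5. (Check: ∫₀ᵗ 3·τ^3 dτ = 3t^4/4.)

Final answer: 18/s^5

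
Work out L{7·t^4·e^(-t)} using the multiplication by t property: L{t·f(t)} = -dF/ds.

Using L{t^n·e^(at)} = n!/(s-a)^(n+1), L{t^4·e^(-t)} = 24/(s+1)^5, so L{7·t^4·e^(-t)} = 7·24/(s+1)^5 = 168/(s+1)^5

Final answer: 168/(s+1)^5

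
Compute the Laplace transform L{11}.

L{11} = 11 · L{1} = 11/s

Final answer: 11/s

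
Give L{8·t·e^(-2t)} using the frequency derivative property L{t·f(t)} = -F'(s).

L{e^(-2t)} = 1/(s+2). By frequency derivative: L{t·e^(-2t)} = -d/ds[1/(s+2)] = -(-1)/(s+2)² = 1/(s+2)². Then L{8·t·e^(-2t)} = 8·1/(s+2)² = 8/(s+2)²

Final answer: 8/(s+2)²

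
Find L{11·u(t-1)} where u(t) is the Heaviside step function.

L{u(t-a)} = e^(-as)/s. Here a=1, so L{u(t-1)} = e^(-s)/s, and L{11·u(t-1)} = 11·e^(-s)/s

Final answer: 11·e^(-s)/s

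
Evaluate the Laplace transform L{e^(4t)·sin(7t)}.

L{e^(at)·sin(ωt)} = ω/((s-a)² + ω²), so L{e^(4t)·sin(7t)} = 7/((s-4)² + 49)

Final answer: 7/((s-4)² + 49)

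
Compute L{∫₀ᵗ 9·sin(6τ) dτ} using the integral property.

L{∫₀ᵗ f(τ)dτ} = F(s)/s with F(s) = 54/(s² + 36), so the result is (54/(s² + 36))/s = 54/(s(s² + 36))

Final answer: 54/(s(s² + 36))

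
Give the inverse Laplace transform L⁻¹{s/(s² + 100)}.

L⁻¹{s/(s² + 100)} = cos(10t)

Final answer: cos(10t)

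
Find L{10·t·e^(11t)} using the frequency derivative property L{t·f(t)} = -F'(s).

L{e^(11t)} = 1/(s-11). By frequency derivative: L{t·e^(11t)} = -d/ds[1/(s-11)] = -(-1)/(s-11)² = 1/(s-11)². Then L{10·t·e^(11t)} = 10·1/(s-11)² = 10/(s-11)²

Final answer: 10/(s-11)²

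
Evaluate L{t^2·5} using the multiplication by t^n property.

L{5} = 5/s. d^1/ds^1[1/s] = -1/s². d^2/ds^2[1/s] = 2/s^3. So L{t^2} = (-1)^{2}·2/s^3 = 2/s^3. Then L{t^2·5} = 5·2/s^3 = 10/s^3

Final answer: 10/s^3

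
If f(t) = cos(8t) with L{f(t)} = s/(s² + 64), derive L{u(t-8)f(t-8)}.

Time shift theorem: L{u(t-a)f(t-a)} = e^(-as)F(s). Here a=8, F(s) = s/(s² + 64), so L{u(t-8)f(t-8)} = e^(-8s)·s/(s² + 64)

Final answer: e^(-8s)·s/(s² + 64)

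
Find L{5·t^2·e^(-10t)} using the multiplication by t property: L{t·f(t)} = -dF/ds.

Using L{t^n·e^(at)} = n!/(s-a)^(n+1), L{t^2·e^(-10t)} = 2/(s+10)^3, so L{5·t^2·e^(-10t)} = 5·2/(s+10)^3 = 10/(s+10)^3

Final answer: 10/(s+10)^3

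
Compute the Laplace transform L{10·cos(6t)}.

L{cos(ωt)} = s/(s² + ω²), so L{cos(6t)} = s/(s² + 36). Then L{10·cos(6t)} = 10·s/(s² + 36) = 10s/(s² + 36)

Final answer: 10s/(s² + 36)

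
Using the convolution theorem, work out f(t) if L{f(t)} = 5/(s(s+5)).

5/(s(s+5)) = (5/s)·(1/(s+5)) = L{5}·L{e^(-5t)}. By convolution, f(t) = 5*e^(-5t) = ∫₀ᵗ 5·e^(-5τ) dτ = 5·(1 - e^(-5t))/5

Final answer: 5·(1 - e^(-5t))/5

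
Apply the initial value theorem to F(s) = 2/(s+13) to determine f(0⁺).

f(0⁺) = lim_{s→∞} s·2/(s+13) = lim_{s→∞} 2s/(s+13) = 2

Final answer: 2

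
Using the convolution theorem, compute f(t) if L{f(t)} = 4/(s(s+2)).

4/(s(s+2)) = (4/s)·(1/(s+2)) = L{4}·L{e^(-2t)}. By convolution, f(t) = 4*e^(-2t) = ∫₀ᵗ 4·e^(-2τ) dτ = 4·(1 - e^(-2t))/2

Final answer: 4·(1 - e^(-2t))/2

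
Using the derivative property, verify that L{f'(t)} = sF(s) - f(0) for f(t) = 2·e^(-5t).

f'(t) = -10e^(-5t). Direct: L{f'(t)} = -10/(s+5). Property: s·2/(s+5) - 2 = (2s - 2(s+5))/(s+5) = -10/(s+5). ✓

Final answer: -10/(s+5)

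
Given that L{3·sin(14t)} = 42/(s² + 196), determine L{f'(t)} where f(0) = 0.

L{f'(t)} = s·F(s) - f(0) = s·42/(s² + 196) - 0 = 42s/(s² + 196)

Final answer: 42s/(s² + 196)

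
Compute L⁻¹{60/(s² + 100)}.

This is the form c·a/(s² + a²) with a = 10, c = 6. L⁻¹ = 6·sin(10t)

Final answer: 6·sin(10t)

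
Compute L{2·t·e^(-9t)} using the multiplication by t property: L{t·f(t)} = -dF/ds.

Using L{t^n·e^(at)} = n!/(s-a)^(n+1), L{t·e^(-9t)} = 1/(s+9)^2, so L{2·t·e^(-9t)} = 2·1/(s+9)^2 = 2/(s+9)^2

Final answer: 2/(s+9)^2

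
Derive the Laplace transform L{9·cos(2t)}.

L{cos(ωt)} = s/(s² + ω²), so L{cos(2t)} = s/(s² + 4). Then L{9·cos(2t)} = 9·s/(s² + 4) = 9s/(s² + 4)

Final answer: 9s/(s² + 4)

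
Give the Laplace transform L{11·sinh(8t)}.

L{sinh(ωt)} = ω/(s² - ω²), so L{sinh(8t)} = 8/(s² - 64). Then L{11·sinh(8t)} = 11·8/(s² - 64) = 88/(s² - 64)

Final answer: 88/(s² - 64)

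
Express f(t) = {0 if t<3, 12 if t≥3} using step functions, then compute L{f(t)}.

f(t) = 12·u(t-3). L{u(t-3)} = e^(-3s)/s, so L{f(t)} = 12·e^(-3s)/s

Final answer: 12·e^(-3s)/s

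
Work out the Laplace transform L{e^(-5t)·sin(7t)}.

L{e^(at)·sin(ωt)} = ω/((s-a)² + ω²), so L{e^(-5t)·sin(7t)} = 7/((s+5)² + 49)

Final answer: 7/((s+5)² + 49)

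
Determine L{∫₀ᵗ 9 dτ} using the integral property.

L{∫₀ᵗ f(τ)dτ} = F(s)/s with f(t) = 9. F(s) = 9/s, so L{∫₀ᵗ 9 dτ} = (9/s)/s = 9/s². (Check: ∫₀ᵗ 9 dτ = 9t.)

Final answer: 9/s²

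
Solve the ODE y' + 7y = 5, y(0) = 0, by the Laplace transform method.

sY + 7Y = 5/s. Y = 5/(s(s+7)). Partial fractions: Y = 5/7/s - 5/7/(s+7)

Final answer: y(t) = 5/7(1 - e^(-7t))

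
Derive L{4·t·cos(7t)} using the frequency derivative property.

L{cos(7t)} = s/(s² + 49). Derivative: d/ds[s/(s² + 49)] = [(s² + 49) - s·2s]/(s² + 49)² = (49 - s²)/(s² + 49)². So L{t·cos(7t)} = -F'(s) = (s² - 49)/(s² + 49)². Then L{4·t·cos(7t)} = 4·(s² - 49)/(s² + 49)²

Final answer: 4·(s² - 49)/(s² + 49)²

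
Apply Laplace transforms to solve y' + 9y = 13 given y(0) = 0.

sY + 9Y = 13/s. Y = 13/(s(s+9)). Partial fractions: Y = 13/9/s - 13/9/(s+9)

Final answer: y(t) = 13/9(1 - e^(-9t))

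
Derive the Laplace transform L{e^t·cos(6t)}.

L{e^(at)·cos(ωt)} = (s-a)/((s-a)² + ω²), so L{e^t·cos(6t)} = (s-1)/((s-1)² + 36)

Final answer: (s-1)/((s-1)² + 36)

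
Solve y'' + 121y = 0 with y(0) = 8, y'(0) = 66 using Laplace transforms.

L{y''} + 121L{y} = 0. s²Y - 8s - 66 + 121Y = 0. Y(s² + 121) = 8s + 66. Y = (8s + 66)/(s² + 121). Inverting: y(t) = 8cos(11t) + 6sin(11t)

Final answer: y(t) = 8cos(11t) + 6sin(11t)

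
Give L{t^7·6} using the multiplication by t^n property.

L{6} = 6/s. d^1/ds^1[1/s] = -1/s². d^2/ds^2[1/s] = 2/s^3. d^3/ds^3[1/s] = -6/s^4. d^4/ds^4[1/s] = 24/s^5. d^5/ds^5[1/s] = -120/s^6. d^6/ds^6[1/s] = 720/s^7. d^7/ds^7[1/s] = -5040/s^8. So L{t^7} = (-1)^{7}·-5040/s^8 = 5040/s^8. Then L{t^7·6} = 6·5040/s^8 = 30240/s^8

Final answer: 30240/s^8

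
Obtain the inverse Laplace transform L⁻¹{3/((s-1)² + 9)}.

Using frequency shift, L⁻¹{3/((s-1)² + 9)} = e^t·sin(3t)

Final answer: e^t·sin(3t)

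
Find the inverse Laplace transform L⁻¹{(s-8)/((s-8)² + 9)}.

Using frequency shift, L⁻¹{(s-8)/((s-8)² + 9)} = e^(8t)·cos(3t)

Final answer: e^(8t)·cos(3t)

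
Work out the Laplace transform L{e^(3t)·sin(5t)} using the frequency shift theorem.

Frequency shift: L{e^(at)f(t)} = F(s-a). L{e^(3t)·sin(5t)} = 5/((s-3)² + 25)

Final answer: 5/((s-3)² + 25)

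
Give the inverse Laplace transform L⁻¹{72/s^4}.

L⁻¹{n!/s^(n+1)} = t^n with n=3. So L⁻¹{6/s^4} = t^3, and L⁻¹{72/s^4} = (72/6)·t^3 = 12·t^3

Final answer: 12·t^3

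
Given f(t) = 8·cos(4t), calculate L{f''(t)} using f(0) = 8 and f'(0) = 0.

F(s) = 8s/(s² + 16). L{f''(t)} = s²F(s) - sf(0) - f'(0) = 8s³/(s² + 16) - 8s = (8s³ - 8s(s² + 16))/(s² + 16) = -128s/(s² + 16)

Final answer: -128s/(s² + 16)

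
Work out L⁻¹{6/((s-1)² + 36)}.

Form: b/((s-a)² + b²) → e^(at)sin(bt). With a=1, b=6

Final answer: e^t·sin(6t)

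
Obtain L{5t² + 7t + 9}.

L{5t² + 7t + 9} = 5·2/s³ + 7/s² + 9/s = 10/s³ + 7/s² + 9/s

Final answer: 10/s³ + 7/s² + 9/s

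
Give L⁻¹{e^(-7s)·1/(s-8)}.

L⁻¹{1/(s-8)} = e^(8t). By the time shift theorem, L⁻¹{e^(-as)F(s)} = u(t-a)f(t-a) with a=7, so L⁻¹{e^(-7s)·1/(s-8)} = u(t-7)·e^(8(t-7))

Final answer: u(t-7)·e^(8(t-7))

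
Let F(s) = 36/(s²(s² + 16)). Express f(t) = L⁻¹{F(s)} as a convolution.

36/(s²(s² + 16)) = (1/s²)·(36/(s² + 16)) = L{t}·L{9·sin(4t)}. So f(t) = t*(9·sin(4t)) = ∫₀ᵗ 9τ·sin(4(t-τ)) dτ

Final answer: ∫₀ᵗ 9τ·sin(4(t-τ)) dτ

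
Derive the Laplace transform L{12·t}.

L{t^n} = n!/s^(n+1), so L{t} = 1/s^2. Then L{12·t} = 12·1/s^2 = 12/s^2

Final answer: 12/s^2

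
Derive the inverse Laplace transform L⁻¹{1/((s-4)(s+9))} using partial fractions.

Decompose: A/(s-4) + B/(s+9). A = 1/13, B = -1/13. f(t) = (e^(4t) - e^(-9t))/13

Final answer: (e^(4t) - e^(-9t))/13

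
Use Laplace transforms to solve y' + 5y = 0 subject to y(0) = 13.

L{y'} + 5L{y} = 0. sY - 13 + 5Y = 0. Y(s+5) = 13. Y = 13/(s+5)

Final answer: y(t) = 13e^(-5t)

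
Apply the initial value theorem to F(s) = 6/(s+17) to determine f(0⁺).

f(0⁺) = lim_{s→∞} s·6/(s+17) = lim_{s→∞} 6s/(s+17) = 6

Final answer: 6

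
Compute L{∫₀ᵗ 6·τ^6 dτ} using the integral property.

L{∫₀ᵗ f(τ)dτ} = F(s)/s with f(t) = 6t^6. F(s) = 4320/s^7, so L{∫₀ᵗ 6·τ^6 dτ} = (4320/s^7)/s = 4320/s^8. (Check: ∫₀ᵗ 6·τ^6 dτ = 6t^7/7.)

Final answer: 4320/s^8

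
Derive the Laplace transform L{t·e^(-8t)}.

L{t^n·e^(at)} = n!/(s-a)^(n+1), so L{t·e^(-8t)} = 1/(s+8)^2

Final answer: 1/(s+8)^2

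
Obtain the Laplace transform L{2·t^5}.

L{t^n} = n!/s^(n+1), so L{t^5} = 120/s^6. Then L{2·t^5} = 2·120/s^6 = 240/s^6

Final answer: 240/s^6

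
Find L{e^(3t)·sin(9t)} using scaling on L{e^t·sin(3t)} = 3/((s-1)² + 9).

Scaling with a=3: L{e^(3t)·sin(9t)} = (1/3) · 3/((s/3-1)² + 9). Simplifying: 9/((s-3)² + 81)

Final answer: 9/((s-3)² + 81)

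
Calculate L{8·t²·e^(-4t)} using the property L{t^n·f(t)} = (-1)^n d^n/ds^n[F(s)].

L{e^(-4t)} = 1/(s+4). d/ds[1/(s+4)] = -1/(s+4)². d²/ds²[1/(s+4)] = 2/(s+4)³. So L{t²·e^(-4t)} = (-1)² · 2/(s+4)³ = 2/(s+4)³. Then L{8·t²·e^(-4t)} = 8·2/(s+4)³ = 16/(s+4)³

Final answer: 16/(s+4)³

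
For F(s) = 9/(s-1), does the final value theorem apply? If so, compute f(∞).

sF(s) = 9s/(s-1) has a pole at s = 1 in the right half-plane. Theorem does NOT apply (unstable system; f(t) = 9·e^t grows without bound).

Final answer: Not applicable (unstable)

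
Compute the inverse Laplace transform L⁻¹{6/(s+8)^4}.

L⁻¹{n!/(s-a)^(n+1)} = t^n·e^(at), so L⁻¹{6/(s+8)^4} = t^3·e^(-8t)

Final answer: t^3·e^(-8t)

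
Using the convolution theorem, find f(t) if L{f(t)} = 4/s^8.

4/s^8 = (4/s)·(1/s^7) = L{4}·L{t^6/720}. By convolution, f(t) = 4*t^6/720 = ∫₀ᵗ 4·τ^6/720 dτ = 4·t^7/5040

Final answer: 4·t^7/5040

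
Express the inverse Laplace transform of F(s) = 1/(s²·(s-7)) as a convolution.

1/(s²·(s-7)) = (1/s^2)·(1/(s-7)) = L{t}·L{e^(7t)}. So f(t) = t*e^(7t) = ∫₀ᵗ τ·e^(7(t-τ)) dτ

Final answer: ∫₀ᵗ τ·e^(7(t-τ)) dτ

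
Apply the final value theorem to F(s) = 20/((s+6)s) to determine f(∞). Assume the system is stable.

f(∞) = lim_{s→0} sF(s) = lim_{s→0} 20/(s+6) = 10/3

Final answer: 10/3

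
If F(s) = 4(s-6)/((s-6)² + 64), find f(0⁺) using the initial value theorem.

f(0⁺) = lim_{s→∞} sF(s) = lim_{s→∞} 4s(s-6)/((s-6)² + 64) = 4

Final answer: 4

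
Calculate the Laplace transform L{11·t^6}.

L{t^n} = n!/s^(n+1), so L{t^6} = 720/s^7. Then L{11·t^6} = 11·720/s^7 = 7920/s^7

Final answer: 7920/s^7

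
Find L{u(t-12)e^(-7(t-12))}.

u(t-a)f(t-a) with f(t)=e^(-7t). L{e^(-7t)} = 1/(s+7). By time shift: e^(-12s)/(s+7)

Final answer: e^(-12s)/(s+7)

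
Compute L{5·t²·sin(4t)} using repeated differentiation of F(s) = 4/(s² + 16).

F(s) = 4/(s² + 16). F'(s) = -8s/(s² + 16)². F''(s) = -8(16 - 3s²)/(s² + 16)³ = (24s² - 128)/(s² + 16)³. So L{t²·sin(4t)} = (-1)² F''(s) = (24s² - 128)/(s² + 16)³. Then L{5·t²·sin(4t)} = 5·(24s² - 128)/(s² + 16)³ = (120s² - 640)/(s² + 16)³

Final answer: (120s² - 640)/(s² + 16)³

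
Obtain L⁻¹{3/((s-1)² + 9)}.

Form: b/((s-a)² + b²) → e^(at)sin(bt). With a=1, b=3

Final answer: e^t·sin(3t)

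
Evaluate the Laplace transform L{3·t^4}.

L{t^n} = n!/s^(n+1), so L{t^4} = 24/s^5. Then L{3·t^4} = 3·24/s^5 = 72/s^5

Final answer: 72/s^5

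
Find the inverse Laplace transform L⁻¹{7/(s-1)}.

L⁻¹{1/(s-a)} = e^(at), so L⁻¹{1/(s-1)} = e^t, and L⁻¹{7/(s-1)} = 7·e^t

Final answer: 7·e^t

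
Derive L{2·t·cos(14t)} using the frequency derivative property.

L{cos(14t)} = s/(s² + 196). Derivative: d/ds[s/(s² + 196)] = [(s² + 196) - s·2s]/(s² + 196)² = (196 - s²)/(s² + 196)². So L{t·cos(14t)} = -F'(s) = (s² - 196)/(s² + 196)². Then L{2·t·cos(14t)} = 2·(s² - 196)/(s² + 196)²

Final answer: 2·(s² - 196)/(s² + 196)²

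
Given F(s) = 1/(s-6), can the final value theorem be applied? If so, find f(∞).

sF(s) = s/(s-6) has a pole at s = 6 in the right half-plane. Theorem does NOT apply (unstable system; f(t) = e^(6t) grows without bound).

Final answer: Not applicable (unstable)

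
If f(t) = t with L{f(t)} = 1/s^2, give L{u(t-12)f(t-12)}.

Time shift theorem: L{u(t-a)f(t-a)} = e^(-as)F(s). Here a=12, F(s) = 1/s^2, so L{u(t-12)f(t-12)} = e^(-12s)·1/s^2

Final answer: e^(-12s)·1/s^2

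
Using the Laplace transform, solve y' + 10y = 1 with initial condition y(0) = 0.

sY + 10Y = 1/s. Y = 1/(s(s+10)). Partial fractions: Y = 1/10/s - 1/10/(s+10)

Final answer: y(t) = 1/10(1 - e^(-10t))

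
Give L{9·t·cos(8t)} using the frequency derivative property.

L{cos(8t)} = s/(s² + 64). Derivative: d/ds[s/(s² + 64)] = [(s² + 64) - s·2s]/(s² + 64)² = (64 - s²)/(s² + 64)². So L{t·cos(8t)} = -F'(s) = (s² - 64)/(s² + 64)². Then L{9·t·cos(8t)} = 9·(s² - 64)/(s² + 64)²

Final answer: 9·(s² - 64)/(s² + 64)²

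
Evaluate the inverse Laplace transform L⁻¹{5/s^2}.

L⁻¹{n!/s^(n+1)} = t^n with n=1. So L⁻¹{1/s^2} = t, and L⁻¹{5/s^2} = (5/1)·t = 5·t

Final answer: 5·t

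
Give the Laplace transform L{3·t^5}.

L{t^n} = n!/s^(n+1), so L{t^5} = 120/s^6. Then L{3·t^5} = 3·120/s^6 = 360/s^6

Final answer: 360/s^6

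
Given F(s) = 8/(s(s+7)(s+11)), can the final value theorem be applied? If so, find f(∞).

Poles of sF(s) = 8/((s+7)(s+11)) are at s = -7 and s = -11, both in the left half-plane. Theorem applies. f(∞) = lim_{s→0} sF(s) = 8/(7·11) = 8/77

Final answer: 8/77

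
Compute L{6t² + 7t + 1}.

L{6t² + 7t + 1} = 6·2/s³ + 7/s² + 1/s = 12/s³ + 7/s² + 1/s

Final answer: 12/s³ + 7/s² + 1/s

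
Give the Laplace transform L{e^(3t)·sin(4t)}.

L{e^(at)·sin(ωt)} = ω/((s-a)² + ω²), so L{e^(3t)·sin(4t)} = 4/((s-3)² + 16)

Final answer: 4/((s-3)² + 16)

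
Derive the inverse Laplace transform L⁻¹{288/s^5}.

L⁻¹{n!/s^(n+1)} = t^n with n=4. So L⁻¹{24/s^5} = t^4, and L⁻¹{288/s^5} = (288/24)·t^4 = 12·t^4

Final answer: 12·t^4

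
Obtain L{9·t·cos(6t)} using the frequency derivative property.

L{cos(6t)} = s/(s² + 36). Derivative: d/ds[s/(s² + 36)] = [(s² + 36) - s·2s]/(s² + 36)² = (36 - s²)/(s² + 36)². So L{t·cos(6t)} = -F'(s) = (s² - 36)/(s² + 36)². Then L{9·t·cos(6t)} = 9·(s² - 36)/(s² + 36)²

Final answer: 9·(s² - 36)/(s² + 36)²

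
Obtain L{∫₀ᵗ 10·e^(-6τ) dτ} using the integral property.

L{∫₀ᵗ f(τ)dτ} = F(s)/s with F(s) = 10/(s+6), so L{∫₀ᵗ 10·e^(-6τ) dτ} = 10/(s(s+6))

Final answer: 10/(s(s+6))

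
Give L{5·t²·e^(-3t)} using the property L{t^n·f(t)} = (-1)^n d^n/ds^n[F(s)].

L{e^(-3t)} = 1/(s+3). d/ds[1/(s+3)] = -1/(s+3)². d²/ds²[1/(s+3)] = 2/(s+3)³. So L{t²·e^(-3t)} = (-1)² · 2/(s+3)³ = 2/(s+3)³. Then L{5·t²·e^(-3t)} = 5·2/(s+3)³ = 10/(s+3)³

Final answer: 10/(s+3)³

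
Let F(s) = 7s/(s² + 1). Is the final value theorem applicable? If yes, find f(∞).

The final value theorem requires all poles of sF(s) in the left half-plane. sF(s) = 7s²/(s² + 1) has poles at s = ±1i (imaginary axis). Theorem does NOT apply (oscillatory system).

Final answer: Not applicable (oscillatory)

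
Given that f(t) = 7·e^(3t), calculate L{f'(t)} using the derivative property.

f(0) = 7, F(s) = 7/(s-3). L{f'(t)} = s·F(s) - f(0) = 7s/(s-3) - 7 = (7s - 7(s-3))/(s-3) = 21/(s-3)

Final answer: 21/(s-3)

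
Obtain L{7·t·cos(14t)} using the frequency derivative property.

L{cos(14t)} = s/(s² + 196). Derivative: d/ds[s/(s² + 196)] = [(s² + 196) - s·2s]/(s² + 196)² = (196 - s²)/(s² + 196)². So L{t·cos(14t)} = -F'(s) = (s² - 196)/(s² + 196)². Then L{7·t·cos(14t)} = 7·(s² - 196)/(s² + 196)²

Final answer: 7·(s² - 196)/(s² + 196)²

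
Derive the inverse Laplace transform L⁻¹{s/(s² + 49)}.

L⁻¹{s/(s² + 49)} = cos(7t)

Final answer: cos(7t)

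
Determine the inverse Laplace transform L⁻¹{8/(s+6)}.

L⁻¹{1/(s-a)} = e^(at), so L⁻¹{1/(s+6)} = e^(-6t), and L⁻¹{8/(s+6)} = 8·e^(-6t)

Final answer: 8·e^(-6t)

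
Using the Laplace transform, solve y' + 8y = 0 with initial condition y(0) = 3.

L{y'} + 8L{y} = 0. sY - 3 + 8Y = 0. Y(s+8) = 3. Y = 3/(s+8)

Final answer: y(t) = 3e^(-8t)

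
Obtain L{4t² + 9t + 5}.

L{4t² + 9t + 5} = 4·2/s³ + 9/s² + 5/s = 8/s³ + 9/s² + 5/s

Final answer: 8/s³ + 9/s² + 5/s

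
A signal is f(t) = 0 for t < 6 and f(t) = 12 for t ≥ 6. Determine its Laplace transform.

f(t) = 12·u(t-6). L{u(t-6)} = e^(-6s)/s, so L{f(t)} = 12·e^(-6s)/s

Final answer: 12·e^(-6s)/s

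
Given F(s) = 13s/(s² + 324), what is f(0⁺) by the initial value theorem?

f(0⁺) = lim_{s→∞} s·13s/(s² + 324) = lim_{s→∞} 13s²/(s² + 324) = 13

Final answer: 13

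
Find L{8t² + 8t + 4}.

L{8t² + 8t + 4} = 8·2/s³ + 8/s² + 4/s = 16/s³ + 8/s² + 4/s

Final answer: 16/s³ + 8/s² + 4/s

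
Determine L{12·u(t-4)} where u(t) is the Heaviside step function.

L{u(t-a)} = e^(-as)/s. Here a=4, so L{u(t-4)} = e^(-4s)/s, and L{12·u(t-4)} = 12·e^(-4s)/s

Final answer: 12·e^(-4s)/s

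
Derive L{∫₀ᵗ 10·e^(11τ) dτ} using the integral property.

L{∫₀ᵗ f(τ)dτ} = F(s)/s with F(s) = 10/(s-11), so L{∫₀ᵗ 10·e^(11τ) dτ} = 10/(s(s-11))

Final answer: 10/(s(s-11))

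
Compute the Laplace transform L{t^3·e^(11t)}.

L{t^n·e^(at)} = n!/(s-a)^(n+1), so L{t^3·e^(11t)} = 6/(s-11)^4

Final answer: 6/(s-11)^4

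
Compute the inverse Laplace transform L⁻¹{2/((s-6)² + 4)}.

Using frequency shift, L⁻¹{2/((s-6)² + 4)} = e^(6t)·sin(2t)

Final answer: e^(6t)·sin(2t)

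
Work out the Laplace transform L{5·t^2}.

L{t^n} = n!/s^(n+1), so L{t^2} = 2/s^3. Then L{5·t^2} = 5·2/s^3 = 10/s^3

Final answer: 10/s^3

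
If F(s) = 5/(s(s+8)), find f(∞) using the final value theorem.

f(∞) = lim_{s→0} s·5/(s(s+8)) = lim_{s→0} 5/(s+8) = 5/8 = 5/8

Final answer: 5/8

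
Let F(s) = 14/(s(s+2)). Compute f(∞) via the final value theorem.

f(∞) = lim_{s→0} s·14/(s(s+2)) = lim_{s→0} 14/(s+2) = 14/2 = 7

Final answer: 7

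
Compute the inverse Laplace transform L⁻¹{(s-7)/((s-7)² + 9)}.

Using frequency shift, L⁻¹{(s-7)/((s-7)² + 9)} = e^(7t)·cos(3t)

Final answer: e^(7t)·cos(3t)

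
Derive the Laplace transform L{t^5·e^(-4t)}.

L{t^n·e^(at)} = n!/(s-a)^(n+1), so L{t^5·e^(-4t)} = 120/(s+4)^6

Final answer: 120/(s+4)^6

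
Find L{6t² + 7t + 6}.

L{6t² + 7t + 6} = 6·2/s³ + 7/s² + 6/s = 12/s³ + 7/s² + 6/s

Final answer: 12/s³ + 7/s² + 6/s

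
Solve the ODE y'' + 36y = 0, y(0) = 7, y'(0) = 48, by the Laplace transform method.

L{y''} + 36L{y} = 0. s²Y - 7s - 48 + 36Y = 0. Y(s² + 36) = 7s + 48. Y = (7s + 48)/(s² + 36). Inverting: y(t) = 7cos(6t) + 8sin(6t)

Final answer: y(t) = 7cos(6t) + 8sin(6t)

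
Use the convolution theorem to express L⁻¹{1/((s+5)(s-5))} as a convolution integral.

1/((s+5)(s-5)) = (1/(s+5))·(1/(s-5)) = L{e^(-5t)}·L{e^(5t)}. So f(t) = e^(-5t)*e^(5t) = ∫₀ᵗ e^(-5τ)·e^(5(t-τ)) dτ

Final answer: ∫₀ᵗ e^(-5τ)·e^(5(t-τ)) dτ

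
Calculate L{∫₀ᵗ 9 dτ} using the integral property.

L{∫₀ᵗ f(τ)dτ} = F(s)/s with f(t) = 9. F(s) = 9/s, so L{∫₀ᵗ 9 dτ} = (9/s)/s = 9/s². (Check: ∫₀ᵗ 9 dτ = 9t.)

Final answer: 9/s²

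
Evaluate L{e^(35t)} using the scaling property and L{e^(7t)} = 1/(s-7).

Using L{f(at)} = (1/a)F(s/a) with a=5 and f(t) = e^(7t): L{e^(35t)} = (1/5) · 1/((s/5)-7) = (1/5) · 5/(s-35) = 1/(s-35)

Final answer: 1/(s-35)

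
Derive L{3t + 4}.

L{3t + 4} = 3·L{t} + 4·L{1} = 3/s² + 4/s

Final answer: 3/s² + 4/s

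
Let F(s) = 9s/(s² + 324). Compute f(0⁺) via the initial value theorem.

f(0⁺) = lim_{s→∞} s·9s/(s² + 324) = lim_{s→∞} 9s²/(s² + 324) = 9

Final answer: 9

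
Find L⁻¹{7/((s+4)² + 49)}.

Form: b/((s-a)² + b²) → e^(at)sin(bt). With a=-4, b=7

Final answer: e^(-4t)·sin(7t)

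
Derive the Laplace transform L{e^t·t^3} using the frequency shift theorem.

L{e^(at)·t^n} = n!/(s-a)^(n+1), so L{e^t·t^3} = 6/(s-1)^4

Final answer: 6/(s-1)^4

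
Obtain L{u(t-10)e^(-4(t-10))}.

u(t-a)f(t-a) with f(t)=e^(-4t). L{e^(-4t)} = 1/(s+4). By time shift: e^(-10s)/(s+4)

Final answer: e^(-10s)/(s+4)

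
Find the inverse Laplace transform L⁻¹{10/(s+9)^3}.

L⁻¹{n!/(s-a)^(n+1)} = t^n·e^(at) with n=2, a=-9. So L⁻¹{2/(s+9)^3} = t^2·e^(-9t), and L⁻¹{10/(s+9)^3} = (10/2)·t^2·e^(-9t) = 5·t^2·e^(-9t)

Final answer: 5·t^2·e^(-9t)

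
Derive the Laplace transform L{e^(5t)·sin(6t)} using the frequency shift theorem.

Frequency shift: L{e^(at)f(t)} = F(s-a). L{e^(5t)·sin(6t)} = 6/((s-5)² + 36)

Final answer: 6/((s-5)² + 36)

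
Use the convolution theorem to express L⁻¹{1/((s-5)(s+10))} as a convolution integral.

1/((s-5)(s+10)) = (1/(s-5))·(1/(s+10)) = L{e^(5t)}·L{e^(-10t)}. So f(t) = e^(5t)*e^(-10t) = ∫₀ᵗ e^(5τ)·e^(-10(t-τ)) dτ

Final answer: ∫₀ᵗ e^(5τ)·e^(-10(t-τ)) dτ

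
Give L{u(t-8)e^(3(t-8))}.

u(t-a)f(t-a) with f(t)=e^(3t). L{e^(3t)} = 1/(s-3). By time shift: e^(-8s)/(s-3)

Final answer: e^(-8s)/(s-3)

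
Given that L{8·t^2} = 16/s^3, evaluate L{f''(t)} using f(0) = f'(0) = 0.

L{f''(t)} = s²F(s) - sf(0) - f'(0) = s²·16/s^3 - 0 - 0 = 16/s

Final answer: 16/s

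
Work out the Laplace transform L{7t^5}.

L{7t^5} = 7 · L{t^5} = 7 · 120/s^6 = 840/s^6

Final answer: 840/s^6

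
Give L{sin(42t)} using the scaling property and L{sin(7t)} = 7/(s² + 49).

Using L{f(at)} = (1/a)F(s/a) with a=6: L{sin(42t)} = (1/6) · 7/((s/6)² + 49) = (1/6) · 7·36/(s² + 1764) = 42/(s² + 1764)

Final answer: 42/(s² + 1764)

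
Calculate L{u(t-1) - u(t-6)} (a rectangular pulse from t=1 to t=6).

L{u(t-a)} = e^(-as)/s. L{u(t-1) - u(t-6)} = (e^(-s) - e^(-6s))/s

Final answer: (e^(-s) - e^(-6s))/s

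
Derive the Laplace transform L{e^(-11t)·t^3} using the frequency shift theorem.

L{e^(at)·t^n} = n!/(s-a)^(n+1), so L{e^(-11t)·t^3} = 6/(s+11)^4

Final answer: 6/(s+11)^4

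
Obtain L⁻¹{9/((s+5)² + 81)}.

Form: b/((s-a)² + b²) → e^(at)sin(bt). With a=-5, b=9

Final answer: e^(-5t)·sin(9t)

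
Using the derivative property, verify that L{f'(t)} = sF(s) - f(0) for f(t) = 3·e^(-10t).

f'(t) = -30e^(-10t). Direct: L{f'(t)} = -30/(s+10). Property: s·3/(s+10) - 3 = (3s - 3(s+10))/(s+10) = -30/(s+10). ✓

Final answer: -30/(s+10)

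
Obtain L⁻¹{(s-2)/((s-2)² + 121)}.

Using frequency shift: L⁻¹{(s-a)/((s-a)² + b²)} = e^(at)cos(bt). Here a=2, b=11

Final answer: e^(2t)·cos(11t)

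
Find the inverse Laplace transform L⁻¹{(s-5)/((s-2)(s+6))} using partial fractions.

Using partial fractions, f(t) = (-3e^(2t) + 11e^(-6t))/8

Final answer: (-3e^(2t) + 11e^(-6t))/8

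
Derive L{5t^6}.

L{t^n} = n!/s^(n+1). So L{5t^6} = 5·6!/s^7 = 3600/s^7

Final answer: 3600/s^7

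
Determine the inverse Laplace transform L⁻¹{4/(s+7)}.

L⁻¹{1/(s-a)} = e^(at), so L⁻¹{1/(s+7)} = e^(-7t), and L⁻¹{4/(s+7)} = 4·e^(-7t)

Final answer: 4·e^(-7t)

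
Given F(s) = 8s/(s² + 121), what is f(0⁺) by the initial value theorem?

f(0⁺) = lim_{s→∞} s·8s/(s² + 121) = lim_{s→∞} 8s²/(s² + 121) = 8

Final answer: 8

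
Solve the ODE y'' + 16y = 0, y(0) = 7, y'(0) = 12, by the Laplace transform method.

L{y''} + 16L{y} = 0. s²Y - 7s - 12 + 16Y = 0. Y(s² + 16) = 7s + 12. Y = (7s + 12)/(s² + 16). Inverting: y(t) = 7cos(4t) + 3sin(4t)

Final answer: y(t) = 7cos(4t) + 3sin(4t)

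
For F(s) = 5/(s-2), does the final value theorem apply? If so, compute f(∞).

sF(s) = 5s/(s-2) has a pole at s = 2 in the right half-plane. Theorem does NOT apply (unstable system; f(t) = 5·e^(2t) grows without bound).

Final answer: Not applicable (unstable)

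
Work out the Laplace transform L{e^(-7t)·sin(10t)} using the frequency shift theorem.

Frequency shift: L{e^(at)f(t)} = F(s-a). L{e^(-7t)·sin(10t)} = 10/((s+7)² + 100)

Final answer: 10/((s+7)² + 100)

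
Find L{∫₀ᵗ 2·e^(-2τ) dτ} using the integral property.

L{∫₀ᵗ f(τ)dτ} = F(s)/s with F(s) = 2/(s+2), so L{∫₀ᵗ 2·e^(-2τ) dτ} = 2/(s(s+2))

Final answer: 2/(s(s+2))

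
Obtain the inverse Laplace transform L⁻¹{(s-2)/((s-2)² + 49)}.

Using frequency shift, L⁻¹{(s-2)/((s-2)² + 49)} = e^(2t)·cos(7t)

Final answer: e^(2t)·cos(7t)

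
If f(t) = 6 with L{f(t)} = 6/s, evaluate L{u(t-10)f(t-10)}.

Time shift theorem: L{u(t-a)f(t-a)} = e^(-as)F(s). Here a=10, F(s) = 6/s, so L{u(t-10)f(t-10)} = e^(-10s)·6/s

Final answer: e^(-10s)·6/s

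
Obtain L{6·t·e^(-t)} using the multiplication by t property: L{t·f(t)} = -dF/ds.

Using L{t^n·e^(at)} = n!/(s-a)^(n+1), L{t·e^(-t)} = 1/(s+1)^2, so L{6·t·e^(-t)} = 6·1/(s+1)^2 = 6/(s+1)^2

Final answer: 6/(s+1)^2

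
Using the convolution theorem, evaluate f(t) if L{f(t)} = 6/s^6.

6/s^6 = (6/s)·(1/s^5) = L{6}·L{t^4/24}. By convolution, f(t) = 6*t^4/24 = ∫₀ᵗ 6·τ^4/24 dτ = 6·t^5/120

Final answer: 6·t^5/120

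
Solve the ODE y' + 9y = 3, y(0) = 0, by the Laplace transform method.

sY + 9Y = 3/s. Y = 3/(s(s+9)). Partial fractions: Y = 1/3/s - 1/3/(s+9)

Final answer: y(t) = 1/3(1 - e^(-9t))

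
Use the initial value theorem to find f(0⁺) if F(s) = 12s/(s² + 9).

f(0⁺) = lim_{s→∞} s·12s/(s² + 9) = lim_{s→∞} 12s²/(s² + 9) = 12

Final answer: 12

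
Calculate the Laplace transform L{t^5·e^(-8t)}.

L{t^n·e^(at)} = n!/(s-a)^(n+1), so L{t^5·e^(-8t)} = 120/(s+8)^6

Final answer: 120/(s+8)^6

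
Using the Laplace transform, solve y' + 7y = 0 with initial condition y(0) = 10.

L{y'} + 7L{y} = 0. sY - 10 + 7Y = 0. Y(s+7) = 10. Y = 10/(s+7)

Final answer: y(t) = 10e^(-7t)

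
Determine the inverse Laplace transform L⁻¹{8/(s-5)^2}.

L⁻¹{n!/(s-a)^(n+1)} = t^n·e^(at) with n=1, a=5. So L⁻¹{1/(s-5)^2} = t·e^(5t), and L⁻¹{8/(s-5)^2} = (8/1)·t·e^(5t) = 8·t·e^(5t)

Final answer: 8·t·e^(5t)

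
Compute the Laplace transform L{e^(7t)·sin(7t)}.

L{e^(at)·sin(ωt)} = ω/((s-a)² + ω²), so L{e^(7t)·sin(7t)} = 7/((s-7)² + 49)

Final answer: 7/((s-7)² + 49)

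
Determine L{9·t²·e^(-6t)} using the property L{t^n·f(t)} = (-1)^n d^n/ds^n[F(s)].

L{e^(-6t)} = 1/(s+6). d/ds[1/(s+6)] = -1/(s+6)². d²/ds²[1/(s+6)] = 2/(s+6)³. So L{t²·e^(-6t)} = (-1)² · 2/(s+6)³ = 2/(s+6)³. Then L{9·t²·e^(-6t)} = 9·2/(s+6)³ = 18/(s+6)³

Final answer: 18/(s+6)³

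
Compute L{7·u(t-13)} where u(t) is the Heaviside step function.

L{u(t-a)} = e^(-as)/s. Here a=13, so L{u(t-13)} = e^(-13s)/s, and L{7·u(t-13)} = 7·e^(-13s)/s

Final answer: 7·e^(-13s)/s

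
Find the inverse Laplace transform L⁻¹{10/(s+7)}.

L⁻¹{1/(s-a)} = e^(at), so L⁻¹{1/(s+7)} = e^(-7t), and L⁻¹{10/(s+7)} = 10·e^(-7t)

Final answer: 10·e^(-7t)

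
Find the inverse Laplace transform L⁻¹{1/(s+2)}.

L⁻¹{1/(s-a)} = e^(at), so L⁻¹{1/(s+2)} = e^(-2t)

Final answer: e^(-2t)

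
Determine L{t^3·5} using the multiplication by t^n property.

L{5} = 5/s. d^1/ds^1[1/s] = -1/s². d^2/ds^2[1/s] = 2/s^3. d^3/ds^3[1/s] = -6/s^4. So L{t^3} = (-1)^{3}·-6/s^4 = 6/s^4. Then L{t^3·5} = 5·6/s^4 = 30/s^4

Final answer: 30/s^4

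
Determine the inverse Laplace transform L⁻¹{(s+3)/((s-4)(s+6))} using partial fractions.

Using partial fractions, f(t) = (7e^(4t) + 3e^(-6t))/10

Final answer: (7e^(4t) + 3e^(-6t))/10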